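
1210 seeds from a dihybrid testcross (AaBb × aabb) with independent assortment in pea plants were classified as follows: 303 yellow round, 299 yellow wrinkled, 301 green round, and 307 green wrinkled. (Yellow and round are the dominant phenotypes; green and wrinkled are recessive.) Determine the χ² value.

A dihybrid testcross with independent assortment gives a 1:1:1:1 ratio.
Expected counts for N = 1210 under a 1:1:1:1 ratio (total parts = 4):
  yellow round: 1210 × 1/4 = 302.5
  yellow wrinkled: 1210 × 1/4 = 302.5
  green round: 1210 × 1/4 = 302.5
  green wrinkled: 1210 × 1/4 = 302.5
χ² = Σ (O − E)² / E
  yellow round: (303 − 302.5)² / 302.5 = 0.0008
  yellow wrinkled: (299 − 302.5)² / 302.5 = 0.0405
  green round: (301 − 302.5)² / 302.5 = 0.0074
  green wrinkled: (307 − 302.5)² / 302.5 = 0.0669
χ² = 0.0008 + 0.0405 + 0.0074 + 0.0669 = 0.1156 ≈ 0.116

0.116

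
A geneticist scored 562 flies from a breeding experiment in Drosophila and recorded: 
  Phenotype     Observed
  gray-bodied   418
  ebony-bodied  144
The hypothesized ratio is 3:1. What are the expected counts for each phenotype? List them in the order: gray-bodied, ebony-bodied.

Expected counts for N = 562 under a 3:1 ratio (total parts = 4):
  gray-bodied: 562 × 3/4 = 421.5
  ebony-bodied: 562 × 1/4 = 140.5

421.5, 140.5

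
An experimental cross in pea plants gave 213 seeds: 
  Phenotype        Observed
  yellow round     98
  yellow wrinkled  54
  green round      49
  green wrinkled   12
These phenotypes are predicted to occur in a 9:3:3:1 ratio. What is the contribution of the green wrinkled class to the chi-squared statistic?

0.129

The 9:3:3:1 ratio has 16 parts, so with N = 213 the expected counts are:
  yellow round: 213 × 9/16 = 119.8125
  yellow wrinkled: 213 × 3/16 = 39.9375
  green round: 213 × 3/16 = 39.9375
  green wrinkled: 213 × 1/16 = 13.3125
Contribution of green wrinkled: (12 − 13.3125)² / 13.3125 = 0.1294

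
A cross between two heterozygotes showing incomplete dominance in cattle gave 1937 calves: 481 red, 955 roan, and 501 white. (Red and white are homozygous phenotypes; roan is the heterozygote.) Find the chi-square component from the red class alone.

With incomplete dominance, a heterozygote × heterozygote cross gives a 1:2:1 phenotypic ratio.
Expected counts for N = 1937 under a 1:2:1 ratio (total parts = 4):
  red: 1937 × 1/4 = 484.25
  roan: 1937 × 2/4 = 968.5
  white: 1937 × 1/4 = 484.25
Contribution of red: (481 − 484.25)² / 484.25 = 0.0218

0.022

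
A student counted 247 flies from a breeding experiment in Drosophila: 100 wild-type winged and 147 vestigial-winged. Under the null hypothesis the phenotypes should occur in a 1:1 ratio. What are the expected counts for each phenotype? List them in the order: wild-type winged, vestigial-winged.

Under the 1:1 hypothesis (Σ ratio = 2, N = 247):
  wild-type winged: 247 × 1/2 = 123.5
  vestigial-winged: 247 × 1/2 = 123.5

123.5, 123.5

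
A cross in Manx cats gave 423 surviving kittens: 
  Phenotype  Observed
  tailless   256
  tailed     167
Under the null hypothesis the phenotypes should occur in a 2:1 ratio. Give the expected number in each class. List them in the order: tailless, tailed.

Under the 2:1 hypothesis (Σ ratio = 3, N = 423):
  tailless: 423 × 2/3 = 282
  tailed: 423 × 1/3 = 141

282, 141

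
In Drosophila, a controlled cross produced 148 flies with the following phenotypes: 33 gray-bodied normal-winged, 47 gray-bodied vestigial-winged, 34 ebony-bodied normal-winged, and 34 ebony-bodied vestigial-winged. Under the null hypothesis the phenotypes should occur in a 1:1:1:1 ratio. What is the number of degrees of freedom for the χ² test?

3

A goodness-of-fit test with 4 phenotype classes has df = 4 − 1 = 3.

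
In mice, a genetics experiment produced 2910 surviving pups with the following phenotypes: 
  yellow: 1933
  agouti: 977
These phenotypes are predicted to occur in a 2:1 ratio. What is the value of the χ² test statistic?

Under the 2:1 hypothesis (Σ ratio = 3, N = 2910):
  yellow: 2910 × 2/3 = 1940
  agouti: 2910 × 1/3 = 970
χ² = Σ (O − E)² / E
  yellow: (1933 − 1940)² / 1940 = 0.0253
  agouti: (977 − 970)² / 970 = 0.0505
χ² = 0.0253 + 0.0505 = 0.0758 ≈ 0.076

0.076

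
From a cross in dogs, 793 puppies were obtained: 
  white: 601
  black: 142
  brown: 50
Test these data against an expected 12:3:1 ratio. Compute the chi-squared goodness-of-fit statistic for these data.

0.370

Expected counts for N = 793 under a 12:3:1 ratio (total parts = 16):
  white: 793 × 12/16 = 594.75
  black: 793 × 3/16 = 148.6875
  brown: 793 × 1/16 = 49.5625
χ² = Σ (O − E)² / E
  white: (601 − 594.75)² / 594.75 = 0.0657
  black: (142 − 148.6875)² / 148.6875 = 0.3008
  brown: (50 − 49.5625)² / 49.5625 = 0.0039
χ² = 0.0657 + 0.3008 + 0.0039 = 0.3704 ≈ 0.370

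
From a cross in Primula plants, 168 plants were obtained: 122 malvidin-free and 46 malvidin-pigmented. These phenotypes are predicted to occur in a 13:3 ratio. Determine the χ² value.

8.215

Expected counts for N = 168 under a 13:3 ratio (total parts = 16):
  malvidin-free: 168 × 13/16 = 136.5
  malvidin-pigmented: 168 × 3/16 = 31.5
χ² = Σ (O − E)² / E
  malvidin-free: (122 − 136.5)² / 136.5 = 1.5403
  malvidin-pigmented: (46 − 31.5)² / 31.5 = 6.6746
χ² = 1.5403 + 6.6746 = 8.2149 ≈ 8.215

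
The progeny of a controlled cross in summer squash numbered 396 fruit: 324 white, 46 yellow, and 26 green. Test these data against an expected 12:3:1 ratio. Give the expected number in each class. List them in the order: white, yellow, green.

Under the 12:3:1 hypothesis (Σ ratio = 16, N = 396):
  white: 396 × 12/16 = 297
  yellow: 396 × 3/16 = 74.25
  green: 396 × 1/16 = 24.75

297, 74.25, 24.75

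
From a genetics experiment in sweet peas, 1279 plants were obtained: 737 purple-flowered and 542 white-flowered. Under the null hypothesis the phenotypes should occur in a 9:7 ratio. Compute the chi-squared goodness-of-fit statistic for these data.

0.980

Total ratio parts = 16. Expected numbers out of 1279:
  purple-flowered: 1279 × 9/16 = 719.4375
  white-flowered: 1279 × 7/16 = 559.5625
χ² = Σ (O − E)² / E
  purple-flowered: (737 − 719.4375)² / 719.4375 = 0.4287
  white-flowered: (542 − 559.5625)² / 559.5625 = 0.5512
χ² = 0.4287 + 0.5512 = 0.9799 ≈ 0.980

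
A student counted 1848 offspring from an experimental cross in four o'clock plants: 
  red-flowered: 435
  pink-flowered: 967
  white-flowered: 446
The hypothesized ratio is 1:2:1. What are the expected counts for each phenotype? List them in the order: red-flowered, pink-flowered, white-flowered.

462, 924, 462

Total ratio parts = 4. Expected numbers out of 1848:
  red-flowered: 1848 × 1/4 = 462
  pink-flowered: 1848 × 2/4 = 924
  white-flowered: 1848 × 1/4 = 462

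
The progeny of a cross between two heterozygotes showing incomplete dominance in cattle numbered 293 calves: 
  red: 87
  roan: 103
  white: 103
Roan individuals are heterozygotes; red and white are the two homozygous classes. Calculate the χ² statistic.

27.580

With incomplete dominance, a heterozygote × heterozygote cross gives a 1:2:1 phenotypic ratio.
Under the 1:2:1 hypothesis (Σ ratio = 4, N = 293):
  red: 293 × 1/4 = 73.25
  roan: 293 × 2/4 = 146.5
  white: 293 × 1/4 = 73.25
χ² = Σ (O − E)² / E
  red: (87 − 73.25)² / 73.25 = 2.5811
  roan: (103 − 146.5)² / 146.5 = 12.9164
  white: (103 − 73.25)² / 73.25 = 12.0828
χ² = 2.5811 + 12.9164 + 12.0828 = 27.5803 ≈ 27.580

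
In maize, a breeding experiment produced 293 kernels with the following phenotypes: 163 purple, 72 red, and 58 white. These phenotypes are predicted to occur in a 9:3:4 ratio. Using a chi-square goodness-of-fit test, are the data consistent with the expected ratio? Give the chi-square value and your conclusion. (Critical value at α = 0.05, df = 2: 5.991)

8.494; not consistent

Expected counts for N = 293 under a 9:3:4 ratio (total parts = 16):
  purple: 293 × 9/16 = 164.8125
  red: 293 × 3/16 = 54.9375
  white: 293 × 4/16 = 73.25
χ² = Σ (O − E)² / E
  purple: (163 − 164.8125)² / 164.8125 = 0.0199
  red: (72 − 54.9375)² / 54.9375 = 5.2993
  white: (58 − 73.25)² / 73.25 = 3.1749
χ² = 0.0199 + 5.2993 + 3.1749 = 8.4941 ≈ 8.494
Degrees of freedom = 3 − 1 = 2; critical value at α = 0.05 is 5.991.
Since 8.494 > 5.991, we reject the null hypothesis — the data do not fit the 9:3:4 ratio.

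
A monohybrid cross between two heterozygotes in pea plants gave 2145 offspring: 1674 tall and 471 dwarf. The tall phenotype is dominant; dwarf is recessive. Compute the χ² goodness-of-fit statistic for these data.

For a monohybrid cross between heterozygotes with complete dominance, the expected phenotypic ratio is 3:1.
Under the 3:1 hypothesis (Σ ratio = 4, N = 2145):
  tall: 2145 × 3/4 = 1608.75
  dwarf: 2145 × 1/4 = 536.25
χ² = Σ (O − E)² / E
  tall: (1674 − 1608.75)² / 1608.75 = 2.6465
  dwarf: (471 − 536.25)² / 536.25 = 7.9395
χ² = 2.6465 + 7.9395 = 10.586

10.586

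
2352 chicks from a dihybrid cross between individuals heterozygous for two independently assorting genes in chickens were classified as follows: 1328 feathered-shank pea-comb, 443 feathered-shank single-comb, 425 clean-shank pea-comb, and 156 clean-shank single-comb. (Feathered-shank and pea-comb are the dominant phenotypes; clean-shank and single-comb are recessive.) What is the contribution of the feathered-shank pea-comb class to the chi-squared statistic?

0.019

A dihybrid F₂ with independent assortment and complete dominance at both loci gives a 9:3:3:1 phenotypic ratio.
Expected counts for N = 2352 under a 9:3:3:1 ratio (total parts = 16):
  feathered-shank pea-comb: 2352 × 9/16 = 1323
  feathered-shank single-comb: 2352 × 3/16 = 441
  clean-shank pea-comb: 2352 × 3/16 = 441
  clean-shank single-comb: 2352 × 1/16 = 147
Contribution of feathered-shank pea-comb: (1328 − 1323)² / 1323 = 0.0189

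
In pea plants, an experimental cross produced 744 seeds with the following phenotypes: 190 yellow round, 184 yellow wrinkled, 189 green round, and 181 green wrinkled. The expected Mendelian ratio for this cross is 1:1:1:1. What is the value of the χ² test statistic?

0.290

The 1:1:1:1 ratio has 4 parts, so with N = 744 the expected counts are:
  yellow round: 744 × 1/4 = 186
  yellow wrinkled: 744 × 1/4 = 186
  green round: 744 × 1/4 = 186
  green wrinkled: 744 × 1/4 = 186
χ² = Σ (O − E)² / E
  yellow round: (190 − 186)² / 186 = 0.0860
  yellow wrinkled: (184 − 186)² / 186 = 0.0215
  green round: (189 − 186)² / 186 = 0.0484
  green wrinkled: (181 − 186)² / 186 = 0.1344
χ² = 0.0860 + 0.0215 + 0.0484 + 0.1344 = 0.2903 ≈ 0.290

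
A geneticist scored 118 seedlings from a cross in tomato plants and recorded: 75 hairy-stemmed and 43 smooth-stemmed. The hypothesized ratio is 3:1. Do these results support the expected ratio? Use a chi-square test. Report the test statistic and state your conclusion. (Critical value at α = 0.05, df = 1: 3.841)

Total ratio parts = 4. Expected numbers out of 118:
  hairy-stemmed: 118 × 3/4 = 88.5
  smooth-stemmed: 118 × 1/4 = 29.5
χ² = Σ (O − E)² / E
  hairy-stemmed: (75 − 88.5)² / 88.5 = 2.0593
  smooth-stemmed: (43 − 29.5)² / 29.5 = 6.1780
χ² = 2.0593 + 6.1780 = 8.2373 ≈ 8.237
Degrees of freedom = 2 − 1 = 1; critical value at α = 0.05 is 3.841.
Since 8.237 > 3.841, we reject the null hypothesis — the data do not fit the 3:1 ratio.

8.237; not consistent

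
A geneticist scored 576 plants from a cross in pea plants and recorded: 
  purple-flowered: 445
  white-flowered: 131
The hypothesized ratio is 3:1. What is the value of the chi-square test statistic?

1.565

Total ratio parts = 4. Expected numbers out of 576:
  purple-flowered: 576 × 3/4 = 432
  white-flowered: 576 × 1/4 = 144
χ² = Σ (O − E)² / E
  purple-flowered: (445 − 432)² / 432 = 0.3912
  white-flowered: (131 − 144)² / 144 = 1.1736
χ² = 0.3912 + 1.1736 = 1.5648 ≈ 1.565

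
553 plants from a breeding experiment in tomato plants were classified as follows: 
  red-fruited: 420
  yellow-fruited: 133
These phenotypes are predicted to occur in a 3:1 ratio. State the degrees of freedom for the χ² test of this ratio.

A goodness-of-fit test with 2 phenotype classes has df = 2 − 1 = 1.

1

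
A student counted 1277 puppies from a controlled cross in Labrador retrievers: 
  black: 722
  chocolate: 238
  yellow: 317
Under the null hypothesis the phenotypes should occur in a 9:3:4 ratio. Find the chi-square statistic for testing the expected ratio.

0.043

Total ratio parts = 16. Expected numbers out of 1277:
  black: 1277 × 9/16 = 718.3125
  chocolate: 1277 × 3/16 = 239.4375
  yellow: 1277 × 4/16 = 319.25
χ² = Σ (O − E)² / E
  black: (722 − 718.3125)² / 718.3125 = 0.0189
  chocolate: (238 − 239.4375)² / 239.4375 = 0.0086
  yellow: (317 − 319.25)² / 319.25 = 0.0159
χ² = 0.0189 + 0.0086 + 0.0159 = 0.0434 ≈ 0.043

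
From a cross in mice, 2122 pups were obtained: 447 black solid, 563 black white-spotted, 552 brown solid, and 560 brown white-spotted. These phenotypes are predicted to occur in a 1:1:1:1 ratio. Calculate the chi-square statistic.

17.646

Under the 1:1:1:1 hypothesis (Σ ratio = 4, N = 2122):
  black solid: 2122 × 1/4 = 530.5
  black white-spotted: 2122 × 1/4 = 530.5
  brown solid: 2122 × 1/4 = 530.5
  brown white-spotted: 2122 × 1/4 = 530.5
χ² = Σ (O − E)² / E
  black solid: (447 − 530.5)² / 530.5 = 13.1428
  black white-spotted: (563 − 530.5)² / 530.5 = 1.9910
  brown solid: (552 − 530.5)² / 530.5 = 0.8713
  brown white-spotted: (560 − 530.5)² / 530.5 = 1.6404
χ² = 13.1428 + 1.9910 + 0.8713 + 1.6404 = 17.6455 ≈ 17.646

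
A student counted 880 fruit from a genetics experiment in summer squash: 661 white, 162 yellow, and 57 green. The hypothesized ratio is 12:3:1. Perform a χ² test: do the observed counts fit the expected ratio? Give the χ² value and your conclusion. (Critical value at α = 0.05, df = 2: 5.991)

The 12:3:1 ratio has 16 parts, so with N = 880 the expected counts are:
  white: 880 × 12/16 = 660
  yellow: 880 × 3/16 = 165
  green: 880 × 1/16 = 55
χ² = Σ (O − E)² / E
  white: (661 − 660)² / 660 = 0.0015
  yellow: (162 − 165)² / 165 = 0.0545
  green: (57 − 55)² / 55 = 0.0727
χ² = 0.0015 + 0.0545 + 0.0727 = 0.1287 ≈ 0.129
Degrees of freedom = 3 − 1 = 2; critical value at α = 0.05 is 5.991.
Since 0.129 < 5.991, we fail to reject the null hypothesis — the data are consistent with the 12:3:1 ratio.

0.129; consistent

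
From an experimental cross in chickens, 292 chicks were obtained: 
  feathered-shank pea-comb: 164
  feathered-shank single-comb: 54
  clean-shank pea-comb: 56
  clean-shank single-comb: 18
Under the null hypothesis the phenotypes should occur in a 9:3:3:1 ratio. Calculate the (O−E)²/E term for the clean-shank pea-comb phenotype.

Under the 9:3:3:1 hypothesis (Σ ratio = 16, N = 292):
  feathered-shank pea-comb: 292 × 9/16 = 164.25
  feathered-shank single-comb: 292 × 3/16 = 54.75
  clean-shank pea-comb: 292 × 3/16 = 54.75
  clean-shank single-comb: 292 × 1/16 = 18.25
Contribution of clean-shank pea-comb: (56 − 54.75)² / 54.75 = 0.0285

0.029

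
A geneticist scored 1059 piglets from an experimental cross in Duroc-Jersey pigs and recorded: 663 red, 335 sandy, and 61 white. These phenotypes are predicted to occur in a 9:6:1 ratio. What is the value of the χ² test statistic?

Expected counts for N = 1059 under a 9:6:1 ratio (total parts = 16):
  red: 1059 × 9/16 = 595.6875
  sandy: 1059 × 6/16 = 397.125
  white: 1059 × 1/16 = 66.1875
χ² = Σ (O − E)² / E
  red: (663 − 595.6875)² / 595.6875 = 7.6063
  sandy: (335 − 397.125)² / 397.125 = 9.7186
  white: (61 − 66.1875)² / 66.1875 = 0.4066
χ² = 7.6063 + 9.7186 + 0.4066 = 17.7315 ≈ 17.732

17.732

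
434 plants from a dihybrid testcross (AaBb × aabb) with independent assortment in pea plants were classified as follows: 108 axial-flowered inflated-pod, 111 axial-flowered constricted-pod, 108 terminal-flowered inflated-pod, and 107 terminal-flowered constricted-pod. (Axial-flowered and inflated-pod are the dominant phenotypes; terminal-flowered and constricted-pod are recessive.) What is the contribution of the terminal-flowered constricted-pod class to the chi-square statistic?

A dihybrid testcross with independent assortment gives a 1:1:1:1 ratio.
Under the 1:1:1:1 hypothesis (Σ ratio = 4, N = 434):
  axial-flowered inflated-pod: 434 × 1/4 = 108.5
  axial-flowered constricted-pod: 434 × 1/4 = 108.5
  terminal-flowered inflated-pod: 434 × 1/4 = 108.5
  terminal-flowered constricted-pod: 434 × 1/4 = 108.5
Contribution of terminal-flowered constricted-pod: (107 − 108.5)² / 108.5 = 0.0207

0.021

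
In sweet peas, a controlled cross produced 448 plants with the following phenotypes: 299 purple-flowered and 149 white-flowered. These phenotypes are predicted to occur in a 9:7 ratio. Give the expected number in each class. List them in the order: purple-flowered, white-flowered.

252, 196

Total ratio parts = 16. Expected numbers out of 448:
  purple-flowered: 448 × 9/16 = 252
  white-flowered: 448 × 7/16 = 196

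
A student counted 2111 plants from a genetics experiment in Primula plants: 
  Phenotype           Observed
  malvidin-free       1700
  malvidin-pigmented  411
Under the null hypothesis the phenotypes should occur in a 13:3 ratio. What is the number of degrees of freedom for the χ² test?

1

A goodness-of-fit test with 2 phenotype classes has df = 2 − 1 = 1.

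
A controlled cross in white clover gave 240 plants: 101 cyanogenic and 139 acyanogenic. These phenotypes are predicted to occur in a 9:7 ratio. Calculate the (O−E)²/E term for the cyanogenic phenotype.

Expected counts for N = 240 under a 9:7 ratio (total parts = 16):
  cyanogenic: 240 × 9/16 = 135
  acyanogenic: 240 × 7/16 = 105
Contribution of cyanogenic: (101 − 135)² / 135 = 8.5630

8.563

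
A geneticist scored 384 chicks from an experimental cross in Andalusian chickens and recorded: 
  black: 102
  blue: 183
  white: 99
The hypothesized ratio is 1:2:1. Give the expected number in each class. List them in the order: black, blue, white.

The 1:2:1 ratio has 4 parts, so with N = 384 the expected counts are:
  black: 384 × 1/4 = 96
  blue: 384 × 2/4 = 192
  white: 384 × 1/4 = 96

96, 192, 96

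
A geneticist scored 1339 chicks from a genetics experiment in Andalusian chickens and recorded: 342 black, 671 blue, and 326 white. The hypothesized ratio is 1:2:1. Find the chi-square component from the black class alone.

0.157

Expected counts for N = 1339 under a 1:2:1 ratio (total parts = 4):
  black: 1339 × 1/4 = 334.75
  blue: 1339 × 2/4 = 669.5
  white: 1339 × 1/4 = 334.75
Contribution of black: (342 − 334.75)² / 334.75 = 0.1570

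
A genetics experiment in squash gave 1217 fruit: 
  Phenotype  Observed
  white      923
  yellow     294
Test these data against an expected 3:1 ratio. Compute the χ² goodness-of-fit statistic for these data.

0.460

The 3:1 ratio has 4 parts, so with N = 1217 the expected counts are:
  white: 1217 × 3/4 = 912.75
  yellow: 1217 × 1/4 = 304.25
χ² = Σ (O − E)² / E
  white: (923 − 912.75)² / 912.75 = 0.1151
  yellow: (294 − 304.25)² / 304.25 = 0.3453
χ² = 0.1151 + 0.3453 = 0.4604 ≈ 0.460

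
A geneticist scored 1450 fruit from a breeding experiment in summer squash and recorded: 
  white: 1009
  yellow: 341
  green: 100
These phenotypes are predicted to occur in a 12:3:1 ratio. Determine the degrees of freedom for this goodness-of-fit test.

2

A goodness-of-fit test with 3 phenotype classes has df = 3 − 1 = 2.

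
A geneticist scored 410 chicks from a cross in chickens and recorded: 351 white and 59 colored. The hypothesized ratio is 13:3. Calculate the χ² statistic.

Under the 13:3 hypothesis (Σ ratio = 16, N = 410):
  white: 410 × 13/16 = 333.125
  colored: 410 × 3/16 = 76.875
χ² = Σ (O − E)² / E
  white: (351 − 333.125)² / 333.125 = 0.9591
  colored: (59 − 76.875)² / 76.875 = 4.1563
χ² = 0.9591 + 4.1563 = 5.1154 ≈ 5.115

5.115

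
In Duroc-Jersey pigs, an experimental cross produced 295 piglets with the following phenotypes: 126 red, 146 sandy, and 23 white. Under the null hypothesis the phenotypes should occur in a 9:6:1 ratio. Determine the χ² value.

Expected counts for N = 295 under a 9:6:1 ratio (total parts = 16):
  red: 295 × 9/16 = 165.9375
  sandy: 295 × 6/16 = 110.625
  white: 295 × 1/16 = 18.4375
χ² = Σ (O − E)² / E
  red: (126 − 165.9375)² / 165.9375 = 9.6121
  sandy: (146 − 110.625)² / 110.625 = 11.3120
  white: (23 − 18.4375)² / 18.4375 = 1.1290
χ² = 9.6121 + 11.3120 + 1.1290 = 22.0531 ≈ 22.053

22.053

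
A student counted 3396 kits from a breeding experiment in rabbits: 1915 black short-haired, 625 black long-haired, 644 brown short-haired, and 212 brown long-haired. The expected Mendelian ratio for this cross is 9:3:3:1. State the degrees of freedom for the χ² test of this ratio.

3

A goodness-of-fit test with 4 phenotype classes has df = 4 − 1 = 3.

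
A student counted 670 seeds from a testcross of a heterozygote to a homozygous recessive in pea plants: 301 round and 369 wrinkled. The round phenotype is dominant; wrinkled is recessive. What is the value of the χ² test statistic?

A testcross of a heterozygote (Aa × aa) gives a 1:1 phenotypic ratio.
Total ratio parts = 2. Expected numbers out of 670:
  round: 670 × 1/2 = 335
  wrinkled: 670 × 1/2 = 335
χ² = Σ (O − E)² / E
  round: (301 − 335)² / 335 = 3.4507
  wrinkled: (369 − 335)² / 335 = 3.4507
χ² = 3.4507 + 3.4507 = 6.9014 ≈ 6.901

6.901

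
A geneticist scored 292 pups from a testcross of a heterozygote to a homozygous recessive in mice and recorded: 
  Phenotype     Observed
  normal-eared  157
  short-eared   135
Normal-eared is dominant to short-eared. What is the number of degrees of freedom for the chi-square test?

A testcross of a heterozygote (Aa × aa) gives a 1:1 phenotypic ratio.
A goodness-of-fit test with 2 phenotype classes has df = 2 − 1 = 1.

1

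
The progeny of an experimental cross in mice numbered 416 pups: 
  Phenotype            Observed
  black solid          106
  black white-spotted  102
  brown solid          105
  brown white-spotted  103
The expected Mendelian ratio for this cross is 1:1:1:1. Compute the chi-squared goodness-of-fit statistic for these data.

Under the 1:1:1:1 hypothesis (Σ ratio = 4, N = 416):
  black solid: 416 × 1/4 = 104
  black white-spotted: 416 × 1/4 = 104
  brown solid: 416 × 1/4 = 104
  brown white-spotted: 416 × 1/4 = 104
χ² = Σ (O − E)² / E
  black solid: (106 − 104)² / 104 = 0.0385
  black white-spotted: (102 − 104)² / 104 = 0.0385
  brown solid: (105 − 104)² / 104 = 0.0096
  brown white-spotted: (103 − 104)² / 104 = 0.0096
χ² = 0.0385 + 0.0385 + 0.0096 + 0.0096 = 0.0962 ≈ 0.096

0.096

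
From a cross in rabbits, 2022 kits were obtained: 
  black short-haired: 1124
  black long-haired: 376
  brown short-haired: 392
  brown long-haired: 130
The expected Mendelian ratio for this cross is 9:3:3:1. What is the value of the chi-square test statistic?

0.724

Total ratio parts = 16. Expected numbers out of 2022:
  black short-haired: 2022 × 9/16 = 1137.375
  black long-haired: 2022 × 3/16 = 379.125
  brown short-haired: 2022 × 3/16 = 379.125
  brown long-haired: 2022 × 1/16 = 126.375
χ² = Σ (O − E)² / E
  black short-haired: (1124 − 1137.375)² / 1137.375 = 0.1573
  black long-haired: (376 − 379.125)² / 379.125 = 0.0258
  brown short-haired: (392 − 379.125)² / 379.125 = 0.4372
  brown long-haired: (130 − 126.375)² / 126.375 = 0.1040
χ² = 0.1573 + 0.0258 + 0.4372 + 0.1040 = 0.7243 ≈ 0.724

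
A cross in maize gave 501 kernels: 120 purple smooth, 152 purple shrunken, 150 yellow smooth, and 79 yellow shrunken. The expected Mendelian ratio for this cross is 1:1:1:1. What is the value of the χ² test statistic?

Under the 1:1:1:1 hypothesis (Σ ratio = 4, N = 501):
  purple smooth: 501 × 1/4 = 125.25
  purple shrunken: 501 × 1/4 = 125.25
  yellow smooth: 501 × 1/4 = 125.25
  yellow shrunken: 501 × 1/4 = 125.25
χ² = Σ (O − E)² / E
  purple smooth: (120 − 125.25)² / 125.25 = 0.2201
  purple shrunken: (152 − 125.25)² / 125.25 = 5.7131
  yellow smooth: (150 − 125.25)² / 125.25 = 4.8907
  yellow shrunken: (79 − 125.25)² / 125.25 = 17.0783
χ² = 0.2201 + 5.7131 + 4.8907 + 17.0783 = 27.9022 ≈ 27.902

27.902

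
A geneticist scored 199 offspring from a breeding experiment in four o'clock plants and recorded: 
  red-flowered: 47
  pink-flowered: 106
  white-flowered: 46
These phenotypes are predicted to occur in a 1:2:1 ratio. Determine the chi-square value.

0.859

The 1:2:1 ratio has 4 parts, so with N = 199 the expected counts are:
  red-flowered: 199 × 1/4 = 49.75
  pink-flowered: 199 × 2/4 = 99.5
  white-flowered: 199 × 1/4 = 49.75
χ² = Σ (O − E)² / E
  red-flowered: (47 − 49.75)² / 49.75 = 0.1520
  pink-flowered: (106 − 99.5)² / 99.5 = 0.4246
  white-flowered: (46 − 49.75)² / 49.75 = 0.2827
χ² = 0.1520 + 0.4246 + 0.2827 = 0.8593 ≈ 0.859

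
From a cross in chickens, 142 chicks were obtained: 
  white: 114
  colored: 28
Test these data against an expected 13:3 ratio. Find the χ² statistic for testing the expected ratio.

0.087

Under the 13:3 hypothesis (Σ ratio = 16, N = 142):
  white: 142 × 13/16 = 115.375
  colored: 142 × 3/16 = 26.625
χ² = Σ (O − E)² / E
  white: (114 − 115.375)² / 115.375 = 0.0164
  colored: (28 − 26.625)² / 26.625 = 0.0710
χ² = 0.0164 + 0.0710 = 0.0874 ≈ 0.087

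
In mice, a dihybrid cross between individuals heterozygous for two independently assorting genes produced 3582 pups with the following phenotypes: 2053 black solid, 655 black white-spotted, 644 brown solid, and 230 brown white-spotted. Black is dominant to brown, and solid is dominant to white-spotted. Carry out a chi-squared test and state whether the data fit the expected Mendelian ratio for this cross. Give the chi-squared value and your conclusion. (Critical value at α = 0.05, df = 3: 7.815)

2.437; consistent

A dihybrid F₂ with independent assortment and complete dominance at both loci gives a 9:3:3:1 phenotypic ratio.
The 9:3:3:1 ratio has 16 parts, so with N = 3582 the expected counts are:
  black solid: 3582 × 9/16 = 2014.875
  black white-spotted: 3582 × 3/16 = 671.625
  brown solid: 3582 × 3/16 = 671.625
  brown white-spotted: 3582 × 1/16 = 223.875
χ² = Σ (O − E)² / E
  black solid: (2053 − 2014.875)² / 2014.875 = 0.7214
  black white-spotted: (655 − 671.625)² / 671.625 = 0.4115
  brown solid: (644 − 671.625)² / 671.625 = 1.1363
  brown white-spotted: (230 − 223.875)² / 223.875 = 0.1676
χ² = 0.7214 + 0.4115 + 1.1363 + 0.1676 = 2.4368 ≈ 2.437
Degrees of freedom = 4 − 1 = 3; critical value at α = 0.05 is 7.815.
Since 2.437 < 7.815, we fail to reject the null hypothesis — the data are consistent with the 9:3:3:1 ratio.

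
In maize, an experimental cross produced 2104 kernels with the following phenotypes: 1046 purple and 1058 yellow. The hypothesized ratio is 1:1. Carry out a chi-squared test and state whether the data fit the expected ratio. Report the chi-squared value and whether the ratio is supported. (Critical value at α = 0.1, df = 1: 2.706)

0.068; consistent

Total ratio parts = 2. Expected numbers out of 2104:
  purple: 2104 × 1/2 = 1052
  yellow: 2104 × 1/2 = 1052
χ² = Σ (O − E)² / E
  purple: (1046 − 1052)² / 1052 = 0.0342
  yellow: (1058 − 1052)² / 1052 = 0.0342
χ² = 0.0342 + 0.0342 = 0.0684 ≈ 0.068
Degrees of freedom = 2 − 1 = 1; critical value at α = 0.1 is 2.706.
Since 0.068 < 2.706, we fail to reject the null hypothesis — the data are consistent with the 1:1 ratio.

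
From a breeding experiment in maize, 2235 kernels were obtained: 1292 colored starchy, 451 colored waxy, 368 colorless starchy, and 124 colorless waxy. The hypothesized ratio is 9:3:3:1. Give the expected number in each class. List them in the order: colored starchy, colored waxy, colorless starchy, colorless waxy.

1257.1875, 419.0625, 419.0625, 139.6875

Total ratio parts = 16. Expected numbers out of 2235:
  colored starchy: 2235 × 9/16 = 1257.1875
  colored waxy: 2235 × 3/16 = 419.0625
  colorless starchy: 2235 × 3/16 = 419.0625
  colorless waxy: 2235 × 1/16 = 139.6875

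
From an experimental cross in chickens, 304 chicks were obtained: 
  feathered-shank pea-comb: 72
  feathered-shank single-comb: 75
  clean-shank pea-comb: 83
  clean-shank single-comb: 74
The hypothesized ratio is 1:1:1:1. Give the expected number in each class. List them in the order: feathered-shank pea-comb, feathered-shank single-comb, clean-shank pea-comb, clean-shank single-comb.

The 1:1:1:1 ratio has 4 parts, so with N = 304 the expected counts are:
  feathered-shank pea-comb: 304 × 1/4 = 76
  feathered-shank single-comb: 304 × 1/4 = 76
  clean-shank pea-comb: 304 × 1/4 = 76
  clean-shank single-comb: 304 × 1/4 = 76

76, 76, 76, 76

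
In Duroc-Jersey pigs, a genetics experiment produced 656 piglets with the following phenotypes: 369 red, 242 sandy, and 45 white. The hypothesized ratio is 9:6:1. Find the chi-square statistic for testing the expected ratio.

0.455

Total ratio parts = 16. Expected numbers out of 656:
  red: 656 × 9/16 = 369
  sandy: 656 × 6/16 = 246
  white: 656 × 1/16 = 41
χ² = Σ (O − E)² / E
  red: (369 − 369)² / 369 = 0.0000
  sandy: (242 − 246)² / 246 = 0.0650
  white: (45 − 41)² / 41 = 0.3902
χ² = 0.0000 + 0.0650 + 0.3902 = 0.4552 ≈ 0.455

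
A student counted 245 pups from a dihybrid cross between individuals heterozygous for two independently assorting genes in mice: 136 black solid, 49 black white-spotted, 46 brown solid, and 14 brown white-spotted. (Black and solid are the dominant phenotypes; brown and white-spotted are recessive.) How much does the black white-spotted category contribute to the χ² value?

0.204

A dihybrid F₂ with independent assortment and complete dominance at both loci gives a 9:3:3:1 phenotypic ratio.
Total ratio parts = 16. Expected numbers out of 245:
  black solid: 245 × 9/16 = 137.8125
  black white-spotted: 245 × 3/16 = 45.9375
  brown solid: 245 × 3/16 = 45.9375
  brown white-spotted: 245 × 1/16 = 15.3125
Contribution of black white-spotted: (49 − 45.9375)² / 45.9375 = 0.2042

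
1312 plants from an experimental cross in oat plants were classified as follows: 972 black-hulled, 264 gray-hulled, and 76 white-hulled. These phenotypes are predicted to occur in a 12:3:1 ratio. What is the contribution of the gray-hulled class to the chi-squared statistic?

1.317

Expected counts for N = 1312 under a 12:3:1 ratio (total parts = 16):
  black-hulled: 1312 × 12/16 = 984
  gray-hulled: 1312 × 3/16 = 246
  white-hulled: 1312 × 1/16 = 82
Contribution of gray-hulled: (264 − 246)² / 246 = 1.3171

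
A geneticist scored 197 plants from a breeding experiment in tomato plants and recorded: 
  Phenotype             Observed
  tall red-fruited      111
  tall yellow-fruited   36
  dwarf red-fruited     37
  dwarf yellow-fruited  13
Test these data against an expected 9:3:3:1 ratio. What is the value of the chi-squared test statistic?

0.063

Under the 9:3:3:1 hypothesis (Σ ratio = 16, N = 197):
  tall red-fruited: 197 × 9/16 = 110.8125
  tall yellow-fruited: 197 × 3/16 = 36.9375
  dwarf red-fruited: 197 × 3/16 = 36.9375
  dwarf yellow-fruited: 197 × 1/16 = 12.3125
χ² = Σ (O − E)² / E
  tall red-fruited: (111 − 110.8125)² / 110.8125 = 0.0003
  tall yellow-fruited: (36 − 36.9375)² / 36.9375 = 0.0238
  dwarf red-fruited: (37 − 36.9375)² / 36.9375 = 0.0001
  dwarf yellow-fruited: (13 − 12.3125)² / 12.3125 = 0.0384
χ² = 0.0003 + 0.0238 + 0.0001 + 0.0384 = 0.0626 ≈ 0.063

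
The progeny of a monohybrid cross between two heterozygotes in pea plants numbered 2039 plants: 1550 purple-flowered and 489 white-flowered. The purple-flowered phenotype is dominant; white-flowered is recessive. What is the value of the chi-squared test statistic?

1.126

For a monohybrid cross between heterozygotes with complete dominance, the expected phenotypic ratio is 3:1.
Total ratio parts = 4. Expected numbers out of 2039:
  purple-flowered: 2039 × 3/4 = 1529.25
  white-flowered: 2039 × 1/4 = 509.75
χ² = Σ (O − E)² / E
  purple-flowered: (1550 − 1529.25)² / 1529.25 = 0.2816
  white-flowered: (489 − 509.75)² / 509.75 = 0.8447
χ² = 0.2816 + 0.8447 = 1.1263 ≈ 1.126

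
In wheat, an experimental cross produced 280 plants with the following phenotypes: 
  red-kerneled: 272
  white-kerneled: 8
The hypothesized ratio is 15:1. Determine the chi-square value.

Expected counts for N = 280 under a 15:1 ratio (total parts = 16):
  red-kerneled: 280 × 15/16 = 262.5
  white-kerneled: 280 × 1/16 = 17.5
χ² = Σ (O − E)² / E
  red-kerneled: (272 − 262.5)² / 262.5 = 0.3438
  white-kerneled: (8 − 17.5)² / 17.5 = 5.1571
χ² = 0.3438 + 5.1571 = 5.5009 ≈ 5.501

5.501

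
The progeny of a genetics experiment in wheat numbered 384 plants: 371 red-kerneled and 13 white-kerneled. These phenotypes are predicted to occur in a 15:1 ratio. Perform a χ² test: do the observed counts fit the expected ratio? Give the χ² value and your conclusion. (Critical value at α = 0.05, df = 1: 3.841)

The 15:1 ratio has 16 parts, so with N = 384 the expected counts are:
  red-kerneled: 384 × 15/16 = 360
  white-kerneled: 384 × 1/16 = 24
χ² = Σ (O − E)² / E
  red-kerneled: (371 − 360)² / 360 = 0.3361
  white-kerneled: (13 − 24)² / 24 = 5.0417
χ² = 0.3361 + 5.0417 = 5.3778 ≈ 5.378
Degrees of freedom = 2 − 1 = 1; critical value at α = 0.05 is 3.841.
Since 5.378 > 3.841, we reject the null hypothesis — the data do not fit the 15:1 ratio.

5.378; not consistent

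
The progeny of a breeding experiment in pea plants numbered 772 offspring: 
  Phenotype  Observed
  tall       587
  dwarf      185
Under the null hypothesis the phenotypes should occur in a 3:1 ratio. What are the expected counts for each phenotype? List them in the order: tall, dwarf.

Expected counts for N = 772 under a 3:1 ratio (total parts = 4):
  tall: 772 × 3/4 = 579
  dwarf: 772 × 1/4 = 193

579, 193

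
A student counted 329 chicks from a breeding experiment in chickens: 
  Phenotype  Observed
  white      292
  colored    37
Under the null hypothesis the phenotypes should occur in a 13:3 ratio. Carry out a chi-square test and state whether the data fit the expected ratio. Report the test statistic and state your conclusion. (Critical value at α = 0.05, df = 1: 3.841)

Under the 13:3 hypothesis (Σ ratio = 16, N = 329):
  white: 329 × 13/16 = 267.3125
  colored: 329 × 3/16 = 61.6875
χ² = Σ (O − E)² / E
  white: (292 − 267.3125)² / 267.3125 = 2.2800
  colored: (37 − 61.6875)² / 61.6875 = 9.8800
χ² = 2.2800 + 9.8800 = 12.160
Degrees of freedom = 2 − 1 = 1; critical value at α = 0.05 is 3.841.
Since 12.160 > 3.841, we reject the null hypothesis — the data do not fit the 13:3 ratio.

12.160; not consistent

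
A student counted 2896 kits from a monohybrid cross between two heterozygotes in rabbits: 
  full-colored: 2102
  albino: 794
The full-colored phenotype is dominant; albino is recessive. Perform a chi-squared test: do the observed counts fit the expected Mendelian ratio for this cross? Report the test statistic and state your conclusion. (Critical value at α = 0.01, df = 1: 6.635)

9.024; not consistent

For a monohybrid cross between heterozygotes with complete dominance, the expected phenotypic ratio is 3:1.
Total ratio parts = 4. Expected numbers out of 2896:
  full-colored: 2896 × 3/4 = 2172
  albino: 2896 × 1/4 = 724
χ² = Σ (O − E)² / E
  full-colored: (2102 − 2172)² / 2172 = 2.2560
  albino: (794 − 724)² / 724 = 6.7680
χ² = 2.2560 + 6.7680 = 9.024
Degrees of freedom = 2 − 1 = 1; critical value at α = 0.01 is 6.635.
Since 9.024 > 6.635, we reject the null hypothesis — the data do not fit the 3:1 ratio.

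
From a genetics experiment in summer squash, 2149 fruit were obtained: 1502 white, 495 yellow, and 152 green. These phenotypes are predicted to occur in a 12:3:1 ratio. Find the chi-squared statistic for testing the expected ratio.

30.837

The 12:3:1 ratio has 16 parts, so with N = 2149 the expected counts are:
  white: 2149 × 12/16 = 1611.75
  yellow: 2149 × 3/16 = 402.9375
  green: 2149 × 1/16 = 134.3125
χ² = Σ (O − E)² / E
  white: (1502 − 1611.75)² / 1611.75 = 7.4733
  yellow: (495 − 402.9375)² / 402.9375 = 21.0343
  green: (152 − 134.3125)² / 134.3125 = 2.3293
χ² = 7.4733 + 21.0343 + 2.3293 = 30.8369 ≈ 30.837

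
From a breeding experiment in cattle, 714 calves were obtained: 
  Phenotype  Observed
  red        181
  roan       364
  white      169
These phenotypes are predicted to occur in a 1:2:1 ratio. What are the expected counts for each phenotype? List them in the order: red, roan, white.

178.5, 357, 178.5

Expected counts for N = 714 under a 1:2:1 ratio (total parts = 4):
  red: 714 × 1/4 = 178.5
  roan: 714 × 2/4 = 357
  white: 714 × 1/4 = 178.5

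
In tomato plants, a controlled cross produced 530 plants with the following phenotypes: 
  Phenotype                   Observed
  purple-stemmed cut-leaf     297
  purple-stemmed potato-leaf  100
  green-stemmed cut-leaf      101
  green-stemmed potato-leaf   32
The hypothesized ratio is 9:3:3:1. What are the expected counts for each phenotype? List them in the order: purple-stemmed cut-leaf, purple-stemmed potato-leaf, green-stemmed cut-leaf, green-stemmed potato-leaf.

298.125, 99.375, 99.375, 33.125

Under the 9:3:3:1 hypothesis (Σ ratio = 16, N = 530):
  purple-stemmed cut-leaf: 530 × 9/16 = 298.125
  purple-stemmed potato-leaf: 530 × 3/16 = 99.375
  green-stemmed cut-leaf: 530 × 3/16 = 99.375
  green-stemmed potato-leaf: 530 × 1/16 = 33.125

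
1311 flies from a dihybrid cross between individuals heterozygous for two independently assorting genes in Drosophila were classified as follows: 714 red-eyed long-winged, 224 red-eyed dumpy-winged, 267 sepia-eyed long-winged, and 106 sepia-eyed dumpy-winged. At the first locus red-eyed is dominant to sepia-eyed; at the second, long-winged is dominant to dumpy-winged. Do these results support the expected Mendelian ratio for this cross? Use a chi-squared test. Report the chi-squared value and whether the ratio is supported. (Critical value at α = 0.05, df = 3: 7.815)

A dihybrid F₂ with independent assortment and complete dominance at both loci gives a 9:3:3:1 phenotypic ratio.
Total ratio parts = 16. Expected numbers out of 1311:
  red-eyed long-winged: 1311 × 9/16 = 737.4375
  red-eyed dumpy-winged: 1311 × 3/16 = 245.8125
  sepia-eyed long-winged: 1311 × 3/16 = 245.8125
  sepia-eyed dumpy-winged: 1311 × 1/16 = 81.9375
χ² = Σ (O − E)² / E
  red-eyed long-winged: (714 − 737.4375)² / 737.4375 = 0.7449
  red-eyed dumpy-winged: (224 − 245.8125)² / 245.8125 = 1.9356
  sepia-eyed long-winged: (267 − 245.8125)² / 245.8125 = 1.8262
  sepia-eyed dumpy-winged: (106 − 81.9375)² / 81.9375 = 7.0664
χ² = 0.7449 + 1.9356 + 1.8262 + 7.0664 = 11.5731 ≈ 11.573
Degrees of freedom = 4 − 1 = 3; critical value at α = 0.05 is 7.815.
Since 11.573 > 7.815, we reject the null hypothesis — the data do not fit the 9:3:3:1 ratio.

11.573; not consistent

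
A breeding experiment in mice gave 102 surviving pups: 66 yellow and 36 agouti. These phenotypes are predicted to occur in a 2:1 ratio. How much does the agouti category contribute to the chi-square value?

The 2:1 ratio has 3 parts, so with N = 102 the expected counts are:
  yellow: 102 × 2/3 = 68
  agouti: 102 × 1/3 = 34
Contribution of agouti: (36 − 34)² / 34 = 0.1176

0.118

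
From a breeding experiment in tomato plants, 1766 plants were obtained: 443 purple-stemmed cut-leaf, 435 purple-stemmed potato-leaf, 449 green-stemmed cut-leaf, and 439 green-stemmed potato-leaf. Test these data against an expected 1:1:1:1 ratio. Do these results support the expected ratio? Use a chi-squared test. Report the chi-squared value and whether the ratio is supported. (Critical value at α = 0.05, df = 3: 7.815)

0.242; consistent

The 1:1:1:1 ratio has 4 parts, so with N = 1766 the expected counts are:
  purple-stemmed cut-leaf: 1766 × 1/4 = 441.5
  purple-stemmed potato-leaf: 1766 × 1/4 = 441.5
  green-stemmed cut-leaf: 1766 × 1/4 = 441.5
  green-stemmed potato-leaf: 1766 × 1/4 = 441.5
χ² = Σ (O − E)² / E
  purple-stemmed cut-leaf: (443 − 441.5)² / 441.5 = 0.0051
  purple-stemmed potato-leaf: (435 − 441.5)² / 441.5 = 0.0957
  green-stemmed cut-leaf: (449 − 441.5)² / 441.5 = 0.1274
  green-stemmed potato-leaf: (439 − 441.5)² / 441.5 = 0.0142
χ² = 0.0051 + 0.0957 + 0.1274 + 0.0142 = 0.2424 ≈ 0.242
Degrees of freedom = 4 − 1 = 3; critical value at α = 0.05 is 7.815.
Since 0.242 < 7.815, we fail to reject the null hypothesis — the data are consistent with the 1:1:1:1 ratio.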